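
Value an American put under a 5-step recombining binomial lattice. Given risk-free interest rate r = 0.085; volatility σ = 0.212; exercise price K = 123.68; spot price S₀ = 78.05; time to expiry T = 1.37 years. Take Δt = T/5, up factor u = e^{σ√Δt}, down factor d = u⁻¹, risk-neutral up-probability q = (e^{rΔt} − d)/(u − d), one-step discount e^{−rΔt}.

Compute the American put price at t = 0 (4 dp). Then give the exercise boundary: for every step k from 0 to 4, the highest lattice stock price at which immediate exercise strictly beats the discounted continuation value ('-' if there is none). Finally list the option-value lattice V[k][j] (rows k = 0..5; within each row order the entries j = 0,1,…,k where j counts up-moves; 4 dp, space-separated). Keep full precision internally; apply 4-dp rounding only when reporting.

params: Δt=0.27400 u=1.11736 d=0.89496 q=0.57824 e^(-rΔt)=0.97698
t_5 payoffs: 78.8673 67.7313 53.8280 36.4698 14.7981 0.0000
t_4: node(4,0) S=50.0721 payoff=73.6079 vs cont=70.7607 → 73.6079 [stop]  node(4,1) S=62.5150 payoff=61.1650 vs cont=58.3178 → 61.1650 [stop]  node(4,2) S=78.0500 payoff=45.6300 vs cont=42.7828 → 45.6300 [stop]  node(4,3) S=97.4454 payoff=26.2346 vs cont=23.3874 → 26.2346 [stop]  node(4,4) S=121.6606 payoff=2.0194 vs cont=6.0976 → 6.0976 [wait]  ⇒ S*(4)=97.4454
t_3: node(3,0) S=55.9487 payoff=67.7313 vs cont=64.8841 → 67.7313 [stop]  node(3,1) S=69.8520 payoff=53.8280 vs cont=50.9808 → 53.8280 [stop]  node(3,2) S=87.2102 payoff=36.4698 vs cont=33.6226 → 36.4698 [stop]  node(3,3) S=108.8819 payoff=14.7981 vs cont=14.2548 → 14.7981 [stop]  ⇒ S*(3)=108.8819
t_2: node(2,0) S=62.5150 payoff=61.1650 vs cont=58.3178 → 61.1650 [stop]  node(2,1) S=78.0500 payoff=45.6300 vs cont=42.7828 → 45.6300 [stop]  node(2,2) S=97.4454 payoff=26.2346 vs cont=23.3874 → 26.2346 [stop]  ⇒ S*(2)=97.4454
t_1: node(1,0) S=69.8520 payoff=53.8280 vs cont=50.9808 → 53.8280 [stop]  node(1,1) S=87.2102 payoff=36.4698 vs cont=33.6226 → 36.4698 [stop]  ⇒ S*(1)=87.2102
t_0: node(0,0) S=78.0500 payoff=45.6300 vs cont=42.7828 → 45.6300 [stop]  ⇒ S*(0)=78.0500

price = 45.6300
boundary = 78.0500 87.2102 97.4454 108.8819 97.4454
tree:
45.6300
53.8280 36.4698
61.1650 45.6300 26.2346
67.7313 53.8280 36.4698 14.7981
73.6079 61.1650 45.6300 26.2346 6.0976
78.8673 67.7313 53.8280 36.4698 14.7981 0.0000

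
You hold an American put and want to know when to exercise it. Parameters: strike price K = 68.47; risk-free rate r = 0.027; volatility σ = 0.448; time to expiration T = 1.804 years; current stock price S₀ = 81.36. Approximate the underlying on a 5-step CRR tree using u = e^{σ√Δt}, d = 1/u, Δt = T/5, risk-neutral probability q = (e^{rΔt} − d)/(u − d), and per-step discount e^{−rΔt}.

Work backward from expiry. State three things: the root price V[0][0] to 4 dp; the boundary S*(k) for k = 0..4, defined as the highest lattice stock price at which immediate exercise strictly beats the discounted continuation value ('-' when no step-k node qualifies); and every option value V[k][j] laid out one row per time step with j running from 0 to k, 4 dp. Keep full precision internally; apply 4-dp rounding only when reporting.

Δt=0.36080  u=1.30878  d=0.76407  q=0.45110  discount=0.99031
step 5 (expiry): payoffs max(K−S,0) = 47.2829 32.1783 6.3054 0.0000 0.0000 0.0000
step 4: (k=4,j=0): S=27.7293, (K−S)⁺=40.7407, hold=40.0769 ⇒ V=40.7407 exercise | (k=4,j=1): S=47.4980, (K−S)⁺=20.9720, hold=20.3083 ⇒ V=20.9720 exercise | (k=4,j=2): S=81.3600, (K−S)⁺=0.0000, hold=3.4275 ⇒ V=3.4275 continue | (k=4,j=3): S=139.3628, (K−S)⁺=0.0000, hold=0.0000 ⇒ V=0.0000 continue | (k=4,j=4): S=238.7168, (K−S)⁺=0.0000, hold=0.0000 ⇒ V=0.0000 continue  boundary S*=47.4980
step 3: (k=3,j=0): S=36.2917, (K−S)⁺=32.1783, hold=31.5146 ⇒ V=32.1783 exercise | (k=3,j=1): S=62.1646, (K−S)⁺=6.3054, hold=12.9311 ⇒ V=12.9311 continue | (k=3,j=2): S=106.4827, (K−S)⁺=0.0000, hold=1.8631 ⇒ V=1.8631 continue | (k=3,j=3): S=182.3958, (K−S)⁺=0.0000, hold=0.0000 ⇒ V=0.0000 continue  boundary S*=36.2917
step 2: (k=2,j=0): S=47.4980, (K−S)⁺=20.9720, hold=23.2681 ⇒ V=23.2681 continue | (k=2,j=1): S=81.3600, (K−S)⁺=0.0000, hold=7.8614 ⇒ V=7.8614 continue | (k=2,j=2): S=139.3628, (K−S)⁺=0.0000, hold=1.0128 ⇒ V=1.0128 continue  boundary S*=-
step 1: (k=1,j=0): S=62.1646, (K−S)⁺=6.3054, hold=16.1600 ⇒ V=16.1600 continue | (k=1,j=1): S=106.4827, (K−S)⁺=0.0000, hold=4.7257 ⇒ V=4.7257 continue  boundary S*=-
step 0: (k=0,j=0): S=81.3600, (K−S)⁺=0.0000, hold=10.8953 ⇒ V=10.8953 continue  boundary S*=-

price = 10.8953
boundary = - - - 36.2917 47.4980
tree:
10.8953
16.1600 4.7257
23.2681 7.8614 1.0128
32.1783 12.9311 1.8631 0.0000
40.7407 20.9720 3.4275 0.0000 0.0000
47.2829 32.1783 6.3054 0.0000 0.0000 0.0000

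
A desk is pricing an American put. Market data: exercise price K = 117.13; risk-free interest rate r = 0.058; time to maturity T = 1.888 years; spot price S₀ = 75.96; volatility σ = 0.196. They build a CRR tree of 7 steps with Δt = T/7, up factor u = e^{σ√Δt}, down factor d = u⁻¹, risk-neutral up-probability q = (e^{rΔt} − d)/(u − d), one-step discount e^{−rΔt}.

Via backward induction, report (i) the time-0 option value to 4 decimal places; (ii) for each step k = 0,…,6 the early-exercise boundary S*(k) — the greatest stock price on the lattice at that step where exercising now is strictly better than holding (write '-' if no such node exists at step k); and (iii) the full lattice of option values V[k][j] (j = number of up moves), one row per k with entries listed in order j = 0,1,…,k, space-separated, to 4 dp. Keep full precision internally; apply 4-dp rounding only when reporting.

price = 41.1700
boundary = 75.9600 84.0992 93.1106 84.0992 93.1106 103.0876 93.1106
tree:
41.1700
48.5215 33.0308
55.1615 41.1700 24.0194
61.1589 48.5215 33.0308 14.7689
66.5759 55.1615 41.1700 24.0194 7.6798
71.4686 61.1589 48.5215 33.0308 14.0424 2.7329
75.8878 66.5759 55.1615 41.1700 24.0194 6.1949 0.0000
79.8793 71.4686 61.1589 48.5215 33.0308 14.0424 0.0000 0.0000

Δt=0.26971, u=1.10715, d=0.90322, q=0.55189, disc=e^(-rΔt)=0.98448
k=7 terminal: V=max(K-S,0) → 79.8793 71.4686 61.1589 48.5215 33.0308 14.0424 0.0000 0.0000
k=6: j=0 S=41.2422 intr=75.8878 cont=74.0697 V=75.8878[EX]; j=1 S=50.5541 intr=66.5759 cont=64.7578 V=66.5759[EX]; j=2 S=61.9685 intr=55.1615 cont=53.3435 V=55.1615[EX]; j=3 S=75.9600 intr=41.1700 cont=39.3519 V=41.1700[EX]; j=4 S=93.1106 intr=24.0194 cont=22.2013 V=24.0194[EX]; j=5 S=114.1336 intr=2.9964 cont=6.1949 V=6.1949[hold]; j=6 S=139.9032 intr=0.0000 cont=0.0000 V=0.0000[hold]  S*(6)=93.1106
k=5: j=0 S=45.6614 intr=71.4686 cont=69.6505 V=71.4686[EX]; j=1 S=55.9711 intr=61.1589 cont=59.3409 V=61.1589[EX]; j=2 S=68.6085 intr=48.5215 cont=46.7035 V=48.5215[EX]; j=3 S=84.0992 intr=33.0308 cont=31.2127 V=33.0308[EX]; j=4 S=103.0876 intr=14.0424 cont=13.9622 V=14.0424[EX]; j=5 S=126.3632 intr=0.0000 cont=2.7329 V=2.7329[hold]  S*(5)=103.0876
k=4: j=0 S=50.5541 intr=66.5759 cont=64.7578 V=66.5759[EX]; j=1 S=61.9685 intr=55.1615 cont=53.3435 V=55.1615[EX]; j=2 S=75.9600 intr=41.1700 cont=39.3519 V=41.1700[EX]; j=3 S=93.1106 intr=24.0194 cont=22.2013 V=24.0194[EX]; j=4 S=114.1336 intr=2.9964 cont=7.6798 V=7.6798[hold]  S*(4)=93.1106
k=3: j=0 S=55.9711 intr=61.1589 cont=59.3409 V=61.1589[EX]; j=1 S=68.6085 intr=48.5215 cont=46.7035 V=48.5215[EX]; j=2 S=84.0992 intr=33.0308 cont=31.2127 V=33.0308[EX]; j=3 S=103.0876 intr=14.0424 cont=14.7689 V=14.7689[hold]  S*(3)=84.0992
k=2: j=0 S=61.9685 intr=55.1615 cont=53.3435 V=55.1615[EX]; j=1 S=75.9600 intr=41.1700 cont=39.3519 V=41.1700[EX]; j=2 S=93.1106 intr=24.0194 cont=22.5961 V=24.0194[EX]  S*(2)=93.1106
k=1: j=0 S=68.6085 intr=48.5215 cont=46.7035 V=48.5215[EX]; j=1 S=84.0992 intr=33.0308 cont=31.2127 V=33.0308[EX]  S*(1)=84.0992
k=0: j=0 S=75.9600 intr=41.1700 cont=39.3519 V=41.1700[EX]  S*(0)=75.9600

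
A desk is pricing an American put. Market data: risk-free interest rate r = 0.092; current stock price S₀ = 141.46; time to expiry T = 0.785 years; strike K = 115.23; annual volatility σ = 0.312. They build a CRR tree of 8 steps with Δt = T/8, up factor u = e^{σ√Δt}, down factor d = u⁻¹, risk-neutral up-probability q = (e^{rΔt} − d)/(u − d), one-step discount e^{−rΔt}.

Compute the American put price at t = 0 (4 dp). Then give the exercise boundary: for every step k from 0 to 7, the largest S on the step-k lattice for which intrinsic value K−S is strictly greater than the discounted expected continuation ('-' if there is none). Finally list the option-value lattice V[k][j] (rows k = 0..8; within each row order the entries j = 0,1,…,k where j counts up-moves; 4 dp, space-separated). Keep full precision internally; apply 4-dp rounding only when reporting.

price = 2.8193
boundary = - - - - 95.6870 86.7776 95.6870 105.5111
tree:
2.8193
4.7859 1.0667
7.9199 1.9981 0.2321
12.6958 3.6826 0.4898 0.0000
19.5430 6.6440 1.0337 0.0000 0.0000
28.4524 11.6411 2.1818 0.0000 0.0000 0.0000
36.5322 19.5430 4.6048 0.0000 0.0000 0.0000 0.0000
43.8598 28.4524 9.7189 0.0000 0.0000 0.0000 0.0000 0.0000
50.5050 36.5322 19.5430 0.0000 0.0000 0.0000 0.0000 0.0000 0.0000

Δt=0.09813, u=1.10267, d=0.90689, q=0.52191, disc=e^(-rΔt)=0.99101
k=8 terminal: V=max(K-S,0) → 50.5050 36.5322 19.5430 0.0000 0.0000 0.0000 0.0000 0.0000 0.0000
k=7: j=0 S=71.3702 intr=43.8598 cont=42.8242 V=43.8598[EX]; j=1 S=86.7776 intr=28.4524 cont=27.4169 V=28.4524[EX]; j=2 S=105.5111 intr=9.7189 cont=9.2594 V=9.7189[EX]; j=3 S=128.2887 intr=0.0000 cont=0.0000 V=0.0000[hold]; j=4 S=155.9836 intr=0.0000 cont=0.0000 V=0.0000[hold]; j=5 S=189.6572 intr=0.0000 cont=0.0000 V=0.0000[hold]; j=6 S=230.6002 intr=0.0000 cont=0.0000 V=0.0000[hold]; j=7 S=280.3820 intr=0.0000 cont=0.0000 V=0.0000[hold]  S*(7)=105.5111
k=6: j=0 S=78.6978 intr=36.5322 cont=35.4967 V=36.5322[EX]; j=1 S=95.6870 intr=19.5430 cont=18.5075 V=19.5430[EX]; j=2 S=116.3438 intr=0.0000 cont=4.6048 V=4.6048[hold]; j=3 S=141.4600 intr=0.0000 cont=0.0000 V=0.0000[hold]; j=4 S=171.9983 intr=0.0000 cont=0.0000 V=0.0000[hold]; j=5 S=209.1291 intr=0.0000 cont=0.0000 V=0.0000[hold]; j=6 S=254.2758 intr=0.0000 cont=0.0000 V=0.0000[hold]  S*(6)=95.6870
k=5: j=0 S=86.7776 intr=28.4524 cont=27.4169 V=28.4524[EX]; j=1 S=105.5111 intr=9.7189 cont=11.6411 V=11.6411[hold]; j=2 S=128.2887 intr=0.0000 cont=2.1818 V=2.1818[hold]; j=3 S=155.9836 intr=0.0000 cont=0.0000 V=0.0000[hold]; j=4 S=189.6572 intr=0.0000 cont=0.0000 V=0.0000[hold]; j=5 S=230.6002 intr=0.0000 cont=0.0000 V=0.0000[hold]  S*(5)=86.7776
k=4: j=0 S=95.6870 intr=19.5430 cont=19.5017 V=19.5430[EX]; j=1 S=116.3438 intr=0.0000 cont=6.6440 V=6.6440[hold]; j=2 S=141.4600 intr=0.0000 cont=1.0337 V=1.0337[hold]; j=3 S=171.9983 intr=0.0000 cont=0.0000 V=0.0000[hold]; j=4 S=209.1291 intr=0.0000 cont=0.0000 V=0.0000[hold]  S*(4)=95.6870
k=3: j=0 S=105.5111 intr=9.7189 cont=12.6958 V=12.6958[hold]; j=1 S=128.2887 intr=0.0000 cont=3.6826 V=3.6826[hold]; j=2 S=155.9836 intr=0.0000 cont=0.4898 V=0.4898[hold]; j=3 S=189.6572 intr=0.0000 cont=0.0000 V=0.0000[hold]  S*(3)=-
k=2: j=0 S=116.3438 intr=0.0000 cont=7.9199 V=7.9199[hold]; j=1 S=141.4600 intr=0.0000 cont=1.9981 V=1.9981[hold]; j=2 S=171.9983 intr=0.0000 cont=0.2321 V=0.2321[hold]  S*(2)=-
k=1: j=0 S=128.2887 intr=0.0000 cont=4.7859 V=4.7859[hold]; j=1 S=155.9836 intr=0.0000 cont=1.0667 V=1.0667[hold]  S*(1)=-
k=0: j=0 S=141.4600 intr=0.0000 cont=2.8193 V=2.8193[hold]  S*(0)=-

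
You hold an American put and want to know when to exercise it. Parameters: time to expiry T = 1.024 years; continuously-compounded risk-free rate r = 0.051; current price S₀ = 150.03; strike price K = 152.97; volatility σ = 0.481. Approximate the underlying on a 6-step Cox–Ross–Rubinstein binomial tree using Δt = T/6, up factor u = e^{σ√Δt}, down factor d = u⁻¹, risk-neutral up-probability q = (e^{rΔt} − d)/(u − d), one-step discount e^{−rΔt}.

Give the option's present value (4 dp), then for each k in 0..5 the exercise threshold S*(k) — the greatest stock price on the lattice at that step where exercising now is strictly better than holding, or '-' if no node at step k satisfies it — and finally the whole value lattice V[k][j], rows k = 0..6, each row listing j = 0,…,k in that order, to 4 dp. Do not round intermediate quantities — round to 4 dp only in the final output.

price = 26.6237
boundary = - - - 82.6575 100.8279 122.9927
tree:
26.6237
38.3257 14.0438
53.1470 22.4779 4.8817
70.3125 34.9546 8.9558 0.4208
85.2084 52.1421 16.4009 0.8044 0.0000
97.4199 70.3125 29.9773 1.5379 0.0000 0.0000
107.4307 85.2084 52.1421 2.9400 0.0000 0.0000 0.0000

Δt=0.17067, u=1.21983, d=0.81979, q=0.47234, disc=e^(-rΔt)=0.99133
k=6 terminal: V=max(K-S,0) → 107.4307 85.2084 52.1421 2.9400 0.0000 0.0000 0.0000
k=5: j=0 S=55.5501 intr=97.4199 cont=96.0942 V=97.4199[EX]; j=1 S=82.6575 intr=70.3125 cont=68.9868 V=70.3125[EX]; j=2 S=122.9927 intr=29.9773 cont=28.6516 V=29.9773[EX]; j=3 S=183.0108 intr=0.0000 cont=1.5379 V=1.5379[hold]; j=4 S=272.3165 intr=0.0000 cont=0.0000 V=0.0000[hold]; j=5 S=405.2016 intr=0.0000 cont=0.0000 V=0.0000[hold]  S*(5)=122.9927
k=4: j=0 S=67.7616 intr=85.2084 cont=83.8827 V=85.2084[EX]; j=1 S=100.8279 intr=52.1421 cont=50.8164 V=52.1421[EX]; j=2 S=150.0300 intr=2.9400 cont=16.4009 V=16.4009[hold]; j=3 S=223.2417 intr=0.0000 cont=0.8044 V=0.8044[hold]; j=4 S=332.1793 intr=0.0000 cont=0.0000 V=0.0000[hold]  S*(4)=100.8279
k=3: j=0 S=82.6575 intr=70.3125 cont=68.9868 V=70.3125[EX]; j=1 S=122.9927 intr=29.9773 cont=34.9546 V=34.9546[hold]; j=2 S=183.0108 intr=0.0000 cont=8.9558 V=8.9558[hold]; j=3 S=272.3165 intr=0.0000 cont=0.4208 V=0.4208[hold]  S*(3)=82.6575
k=2: j=0 S=100.8279 intr=52.1421 cont=53.1470 V=53.1470[hold]; j=1 S=150.0300 intr=2.9400 cont=22.4779 V=22.4779[hold]; j=2 S=223.2417 intr=0.0000 cont=4.8817 V=4.8817[hold]  S*(2)=-
k=1: j=0 S=122.9927 intr=29.9773 cont=38.3257 V=38.3257[hold]; j=1 S=183.0108 intr=0.0000 cont=14.0438 V=14.0438[hold]  S*(1)=-
k=0: j=0 S=150.0300 intr=2.9400 cont=26.6237 V=26.6237[hold]  S*(0)=-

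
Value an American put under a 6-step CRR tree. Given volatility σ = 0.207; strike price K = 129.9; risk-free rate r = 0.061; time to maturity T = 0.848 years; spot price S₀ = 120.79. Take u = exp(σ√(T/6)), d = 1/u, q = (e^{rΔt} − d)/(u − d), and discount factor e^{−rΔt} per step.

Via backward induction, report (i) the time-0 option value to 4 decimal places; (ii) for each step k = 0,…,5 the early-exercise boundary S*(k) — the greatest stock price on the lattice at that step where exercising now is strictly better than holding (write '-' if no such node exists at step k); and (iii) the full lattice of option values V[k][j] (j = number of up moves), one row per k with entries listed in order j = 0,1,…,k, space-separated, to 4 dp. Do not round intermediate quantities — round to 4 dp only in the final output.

Δt=0.14133  u=1.08093  d=0.92513  q=0.53613  discount=0.99142
step 6 (expiry): payoffs max(K−S,0) = 54.1732 41.4204 26.5198 9.1100 0.0000 0.0000 0.0000
step 5: (k=5,j=0): S=81.8552, (K−S)⁺=48.0448, hold=46.9297 ⇒ V=48.0448 exercise | (k=5,j=1): S=95.6402, (K−S)⁺=34.2598, hold=33.1448 ⇒ V=34.2598 exercise | (k=5,j=2): S=111.7465, (K−S)⁺=18.1535, hold=17.0384 ⇒ V=18.1535 exercise | (k=5,j=3): S=130.5653, (K−S)⁺=0.0000, hold=4.1896 ⇒ V=4.1896 continue | (k=5,j=4): S=152.5533, (K−S)⁺=0.0000, hold=0.0000 ⇒ V=0.0000 continue | (k=5,j=5): S=178.2442, (K−S)⁺=0.0000, hold=0.0000 ⇒ V=0.0000 continue  boundary S*=111.7465
step 4: (k=4,j=0): S=88.4796, (K−S)⁺=41.4204, hold=40.3053 ⇒ V=41.4204 exercise | (k=4,j=1): S=103.3802, (K−S)⁺=26.5198, hold=25.4048 ⇒ V=26.5198 exercise | (k=4,j=2): S=120.7900, (K−S)⁺=9.1100, hold=10.5754 ⇒ V=10.5754 continue | (k=4,j=3): S=141.1318, (K−S)⁺=0.0000, hold=1.9267 ⇒ V=1.9267 continue | (k=4,j=4): S=164.8992, (K−S)⁺=0.0000, hold=0.0000 ⇒ V=0.0000 continue  boundary S*=103.3802
step 3: (k=3,j=0): S=95.6402, (K−S)⁺=34.2598, hold=33.1448 ⇒ V=34.2598 exercise | (k=3,j=1): S=111.7465, (K−S)⁺=18.1535, hold=17.8173 ⇒ V=18.1535 exercise | (k=3,j=2): S=130.5653, (K−S)⁺=0.0000, hold=5.8876 ⇒ V=5.8876 continue | (k=3,j=3): S=152.5533, (K−S)⁺=0.0000, hold=0.8861 ⇒ V=0.8861 continue  boundary S*=111.7465
step 2: (k=2,j=0): S=103.3802, (K−S)⁺=26.5198, hold=25.4048 ⇒ V=26.5198 exercise | (k=2,j=1): S=120.7900, (K−S)⁺=9.1100, hold=11.4780 ⇒ V=11.4780 continue | (k=2,j=2): S=141.1318, (K−S)⁺=0.0000, hold=3.1786 ⇒ V=3.1786 continue  boundary S*=103.3802
step 1: (k=1,j=0): S=111.7465, (K−S)⁺=18.1535, hold=18.2970 ⇒ V=18.2970 continue | (k=1,j=1): S=130.5653, (K−S)⁺=0.0000, hold=6.9681 ⇒ V=6.9681 continue  boundary S*=-
step 0: (k=0,j=0): S=120.7900, (K−S)⁺=9.1100, hold=12.1183 ⇒ V=12.1183 continue  boundary S*=-

price = 12.1183
boundary = - - 103.3802 111.7465 103.3802 111.7465
tree:
12.1183
18.2970 6.9681
26.5198 11.4780 3.1786
34.2598 18.1535 5.8876 0.8861
41.4204 26.5198 10.5754 1.9267 0.0000
48.0448 34.2598 18.1535 4.1896 0.0000 0.0000
54.1732 41.4204 26.5198 9.1100 0.0000 0.0000 0.0000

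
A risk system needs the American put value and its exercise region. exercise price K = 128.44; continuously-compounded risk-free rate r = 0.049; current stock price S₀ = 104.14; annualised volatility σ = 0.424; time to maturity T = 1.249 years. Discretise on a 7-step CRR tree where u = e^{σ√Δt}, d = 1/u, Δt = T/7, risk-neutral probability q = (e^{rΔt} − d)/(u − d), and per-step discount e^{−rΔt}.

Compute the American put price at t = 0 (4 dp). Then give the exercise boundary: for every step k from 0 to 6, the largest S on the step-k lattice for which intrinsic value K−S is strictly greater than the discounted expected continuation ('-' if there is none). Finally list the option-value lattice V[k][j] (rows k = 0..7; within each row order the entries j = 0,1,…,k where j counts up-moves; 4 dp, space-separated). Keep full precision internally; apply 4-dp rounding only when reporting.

price = 32.0900
boundary = - - 72.7868 60.8513 72.7868 87.0633 104.1400
tree:
32.0900
43.0166 20.8274
55.6532 30.0994 11.1531
67.5887 41.9000 17.8524 4.0917
77.5670 55.6532 27.7514 7.4436 0.5314
85.9091 67.5887 41.3767 13.4826 1.0304 0.0000
92.8832 77.5670 55.6532 24.3000 1.9979 0.0000 0.0000
98.7138 85.9091 67.5887 41.3767 3.8738 0.0000 0.0000 0.0000

params: Δt=0.17843 u=1.19614 d=0.83602 q=0.47973 e^(-rΔt)=0.99130
t_7 payoffs: 98.7138 85.9091 67.5887 41.3767 3.8738 0.0000 0.0000 0.0000
t_6: node(6,0) S=35.5568 payoff=92.8832 vs cont=91.7652 → 92.8832 [stop]  node(6,1) S=50.8730 payoff=77.5670 vs cont=76.4490 → 77.5670 [stop]  node(6,2) S=72.7868 payoff=55.6532 vs cont=54.5352 → 55.6532 [stop]  node(6,3) S=104.1400 payoff=24.3000 vs cont=23.1819 → 24.3000 [stop]  node(6,4) S=148.9988 payoff=0.0000 vs cont=1.9979 → 1.9979 [wait]  node(6,5) S=213.1807 payoff=0.0000 vs cont=0.0000 → 0.0000 [wait]  node(6,6) S=305.0093 payoff=0.0000 vs cont=0.0000 → 0.0000 [wait]  ⇒ S*(6)=104.1400
t_5: node(5,0) S=42.5309 payoff=85.9091 vs cont=84.7910 → 85.9091 [stop]  node(5,1) S=60.8513 payoff=67.5887 vs cont=66.4706 → 67.5887 [stop]  node(5,2) S=87.0633 payoff=41.3767 vs cont=40.2587 → 41.3767 [stop]  node(5,3) S=124.5662 payoff=3.8738 vs cont=13.4826 → 13.4826 [wait]  node(5,4) S=178.2236 payoff=0.0000 vs cont=1.0304 → 1.0304 [wait]  node(5,5) S=254.9943 payoff=0.0000 vs cont=0.0000 → 0.0000 [wait]  ⇒ S*(5)=87.0633
t_4: node(4,0) S=50.8730 payoff=77.5670 vs cont=76.4490 → 77.5670 [stop]  node(4,1) S=72.7868 payoff=55.6532 vs cont=54.5352 → 55.6532 [stop]  node(4,2) S=104.1400 payoff=24.3000 vs cont=27.7514 → 27.7514 [wait]  node(4,3) S=148.9988 payoff=0.0000 vs cont=7.4436 → 7.4436 [wait]  node(4,4) S=213.1807 payoff=0.0000 vs cont=0.5314 → 0.5314 [wait]  ⇒ S*(4)=72.7868
t_3: node(3,0) S=60.8513 payoff=67.5887 vs cont=66.4706 → 67.5887 [stop]  node(3,1) S=87.0633 payoff=41.3767 vs cont=41.9000 → 41.9000 [wait]  node(3,2) S=124.5662 payoff=3.8738 vs cont=17.8524 → 17.8524 [wait]  node(3,3) S=178.2236 payoff=0.0000 vs cont=4.0917 → 4.0917 [wait]  ⇒ S*(3)=60.8513
t_2: node(2,0) S=72.7868 payoff=55.6532 vs cont=54.7840 → 55.6532 [stop]  node(2,1) S=104.1400 payoff=24.3000 vs cont=30.0994 → 30.0994 [wait]  node(2,2) S=148.9988 payoff=0.0000 vs cont=11.1531 → 11.1531 [wait]  ⇒ S*(2)=72.7868
t_1: node(1,0) S=87.0633 payoff=41.3767 vs cont=43.0166 → 43.0166 [wait]  node(1,1) S=124.5662 payoff=3.8738 vs cont=20.8274 → 20.8274 [wait]  ⇒ S*(1)=-
t_0: node(0,0) S=104.1400 payoff=24.3000 vs cont=32.0900 → 32.0900 [wait]  ⇒ S*(0)=-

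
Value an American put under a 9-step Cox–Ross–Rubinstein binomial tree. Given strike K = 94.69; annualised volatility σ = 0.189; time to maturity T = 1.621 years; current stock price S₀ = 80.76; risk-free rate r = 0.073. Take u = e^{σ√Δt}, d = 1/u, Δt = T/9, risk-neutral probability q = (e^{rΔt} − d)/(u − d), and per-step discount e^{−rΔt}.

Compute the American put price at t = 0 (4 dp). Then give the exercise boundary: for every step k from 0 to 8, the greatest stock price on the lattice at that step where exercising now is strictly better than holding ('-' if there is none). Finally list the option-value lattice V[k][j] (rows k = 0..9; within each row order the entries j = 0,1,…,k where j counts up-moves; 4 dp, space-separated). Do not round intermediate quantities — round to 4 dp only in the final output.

Δt=0.18011  u=1.08352  d=0.92292  q=0.56237  discount=0.98694
step 9 (expiry): payoffs max(K−S,0) = 55.4543 48.6271 40.6119 31.2021 20.1548 7.1853 0.0000 0.0000 0.0000 0.0000
step 8: (k=8,j=0): S=42.5124, (K−S)⁺=52.1776, hold=50.9407 ⇒ V=52.1776 exercise | (k=8,j=1): S=49.9098, (K−S)⁺=44.7802, hold=43.5433 ⇒ V=44.7802 exercise | (k=8,j=2): S=58.5944, (K−S)⁺=36.0956, hold=34.8588 ⇒ V=36.0956 exercise | (k=8,j=3): S=68.7901, (K−S)⁺=25.8999, hold=24.6630 ⇒ V=25.8999 exercise | (k=8,j=4): S=80.7600, (K−S)⁺=13.9300, hold=12.6932 ⇒ V=13.9300 exercise | (k=8,j=5): S=94.8127, (K−S)⁺=0.0000, hold=3.1034 ⇒ V=3.1034 continue | (k=8,j=6): S=111.3106, (K−S)⁺=0.0000, hold=0.0000 ⇒ V=0.0000 continue | (k=8,j=7): S=130.6792, (K−S)⁺=0.0000, hold=0.0000 ⇒ V=0.0000 continue | (k=8,j=8): S=153.4181, (K−S)⁺=0.0000, hold=0.0000 ⇒ V=0.0000 continue  boundary S*=80.7600
step 7: (k=7,j=0): S=46.0629, (K−S)⁺=48.6271, hold=47.3903 ⇒ V=48.6271 exercise | (k=7,j=1): S=54.0781, (K−S)⁺=40.6119, hold=39.3751 ⇒ V=40.6119 exercise | (k=7,j=2): S=63.4879, (K−S)⁺=31.2021, hold=29.9652 ⇒ V=31.2021 exercise | (k=7,j=3): S=74.5352, (K−S)⁺=20.1548, hold=18.9180 ⇒ V=20.1548 exercise | (k=7,j=4): S=87.5047, (K−S)⁺=7.1853, hold=7.7390 ⇒ V=7.7390 continue | (k=7,j=5): S=102.7310, (K−S)⁺=0.0000, hold=1.3404 ⇒ V=1.3404 continue | (k=7,j=6): S=120.6067, (K−S)⁺=0.0000, hold=0.0000 ⇒ V=0.0000 continue | (k=7,j=7): S=141.5929, (K−S)⁺=0.0000, hold=0.0000 ⇒ V=0.0000 continue  boundary S*=74.5352
step 6: (k=6,j=0): S=49.9098, (K−S)⁺=44.7802, hold=43.5433 ⇒ V=44.7802 exercise | (k=6,j=1): S=58.5944, (K−S)⁺=36.0956, hold=34.8588 ⇒ V=36.0956 exercise | (k=6,j=2): S=68.7901, (K−S)⁺=25.8999, hold=24.6630 ⇒ V=25.8999 exercise | (k=6,j=3): S=80.7600, (K−S)⁺=13.9300, hold=13.0005 ⇒ V=13.9300 exercise | (k=6,j=4): S=94.8127, (K−S)⁺=0.0000, hold=4.0865 ⇒ V=4.0865 continue | (k=6,j=5): S=111.3106, (K−S)⁺=0.0000, hold=0.5789 ⇒ V=0.5789 continue | (k=6,j=6): S=130.6792, (K−S)⁺=0.0000, hold=0.0000 ⇒ V=0.0000 continue  boundary S*=80.7600
step 5: (k=5,j=0): S=54.0781, (K−S)⁺=40.6119, hold=39.3751 ⇒ V=40.6119 exercise | (k=5,j=1): S=63.4879, (K−S)⁺=31.2021, hold=29.9652 ⇒ V=31.2021 exercise | (k=5,j=2): S=74.5352, (K−S)⁺=20.1548, hold=18.9180 ⇒ V=20.1548 exercise | (k=5,j=3): S=87.5047, (K−S)⁺=7.1853, hold=8.2847 ⇒ V=8.2847 continue | (k=5,j=4): S=102.7310, (K−S)⁺=0.0000, hold=2.0864 ⇒ V=2.0864 continue | (k=5,j=5): S=120.6067, (K−S)⁺=0.0000, hold=0.2501 ⇒ V=0.2501 continue  boundary S*=74.5352
step 4: (k=4,j=0): S=58.5944, (K−S)⁺=36.0956, hold=34.8588 ⇒ V=36.0956 exercise | (k=4,j=1): S=68.7901, (K−S)⁺=25.8999, hold=24.6630 ⇒ V=25.8999 exercise | (k=4,j=2): S=80.7600, (K−S)⁺=13.9300, hold=13.3033 ⇒ V=13.9300 exercise | (k=4,j=3): S=94.8127, (K−S)⁺=0.0000, hold=4.7362 ⇒ V=4.7362 continue | (k=4,j=4): S=111.3106, (K−S)⁺=0.0000, hold=1.0399 ⇒ V=1.0399 continue  boundary S*=80.7600
step 3: (k=3,j=0): S=63.4879, (K−S)⁺=31.2021, hold=29.9652 ⇒ V=31.2021 exercise | (k=3,j=1): S=74.5352, (K−S)⁺=20.1548, hold=18.9180 ⇒ V=20.1548 exercise | (k=3,j=2): S=87.5047, (K−S)⁺=7.1853, hold=8.6453 ⇒ V=8.6453 continue | (k=3,j=3): S=102.7310, (K−S)⁺=0.0000, hold=2.6228 ⇒ V=2.6228 continue  boundary S*=74.5352
step 2: (k=2,j=0): S=68.7901, (K−S)⁺=25.8999, hold=24.6630 ⇒ V=25.8999 exercise | (k=2,j=1): S=80.7600, (K−S)⁺=13.9300, hold=13.5035 ⇒ V=13.9300 exercise | (k=2,j=2): S=94.8127, (K−S)⁺=0.0000, hold=5.1897 ⇒ V=5.1897 continue  boundary S*=80.7600
step 1: (k=1,j=0): S=74.5352, (K−S)⁺=20.1548, hold=18.9180 ⇒ V=20.1548 exercise | (k=1,j=1): S=87.5047, (K−S)⁺=7.1853, hold=8.8970 ⇒ V=8.8970 continue  boundary S*=74.5352
step 0: (k=0,j=0): S=80.7600, (K−S)⁺=13.9300, hold=13.6432 ⇒ V=13.9300 exercise  boundary S*=80.7600

price = 13.9300
boundary = 80.7600 74.5352 80.7600 74.5352 80.7600 74.5352 80.7600 74.5352 80.7600
tree:
13.9300
20.1548 8.8970
25.8999 13.9300 5.1897
31.2021 20.1548 8.6453 2.6228
36.0956 25.8999 13.9300 4.7362 1.0399
40.6119 31.2021 20.1548 8.2847 2.0864 0.2501
44.7802 36.0956 25.8999 13.9300 4.0865 0.5789 0.0000
48.6271 40.6119 31.2021 20.1548 7.7390 1.3404 0.0000 0.0000
52.1776 44.7802 36.0956 25.8999 13.9300 3.1034 0.0000 0.0000 0.0000
55.4543 48.6271 40.6119 31.2021 20.1548 7.1853 0.0000 0.0000 0.0000 0.0000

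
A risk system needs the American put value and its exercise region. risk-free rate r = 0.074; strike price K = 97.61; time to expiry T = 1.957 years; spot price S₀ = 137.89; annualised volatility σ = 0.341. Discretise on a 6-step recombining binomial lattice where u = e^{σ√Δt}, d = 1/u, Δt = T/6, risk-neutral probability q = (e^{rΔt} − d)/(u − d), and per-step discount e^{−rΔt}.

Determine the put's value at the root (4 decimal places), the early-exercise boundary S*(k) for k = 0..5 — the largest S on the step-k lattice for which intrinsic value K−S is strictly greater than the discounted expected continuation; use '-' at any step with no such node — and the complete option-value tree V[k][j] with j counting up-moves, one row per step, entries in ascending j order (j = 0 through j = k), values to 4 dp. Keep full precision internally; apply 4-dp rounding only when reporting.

price = 4.3893
boundary = - - - - 63.2732 76.8773
tree:
4.3893
7.6842 1.4799
13.1337 2.8927 0.2133
21.7337 5.6200 0.4494 0.0000
34.3368 10.8406 0.9469 0.0000 0.0000
45.5335 20.7327 1.9951 0.0000 0.0000 0.0000
54.7489 34.3368 4.2037 0.0000 0.0000 0.0000 0.0000

Δt=0.32617  u=1.21501  d=0.82304  q=0.51379  discount=0.97615
step 6 (expiry): payoffs max(K−S,0) = 54.7489 34.3368 4.2037 0.0000 0.0000 0.0000 0.0000
step 5: (k=5,j=0): S=52.0765, (K−S)⁺=45.5335, hold=43.2058 ⇒ V=45.5335 exercise | (k=5,j=1): S=76.8773, (K−S)⁺=20.7327, hold=18.4050 ⇒ V=20.7327 exercise | (k=5,j=2): S=113.4892, (K−S)⁺=0.0000, hold=1.9951 ⇒ V=1.9951 continue | (k=5,j=3): S=167.5371, (K−S)⁺=0.0000, hold=0.0000 ⇒ V=0.0000 continue | (k=5,j=4): S=247.3246, (K−S)⁺=0.0000, hold=0.0000 ⇒ V=0.0000 continue | (k=5,j=5): S=365.1101, (K−S)⁺=0.0000, hold=0.0000 ⇒ V=0.0000 continue  boundary S*=76.8773
step 4: (k=4,j=0): S=63.2732, (K−S)⁺=34.3368, hold=32.0090 ⇒ V=34.3368 exercise | (k=4,j=1): S=93.4063, (K−S)⁺=4.2037, hold=10.8406 ⇒ V=10.8406 continue | (k=4,j=2): S=137.8900, (K−S)⁺=0.0000, hold=0.9469 ⇒ V=0.9469 continue | (k=4,j=3): S=203.5585, (K−S)⁺=0.0000, hold=0.0000 ⇒ V=0.0000 continue | (k=4,j=4): S=300.5008, (K−S)⁺=0.0000, hold=0.0000 ⇒ V=0.0000 continue  boundary S*=63.2732
step 3: (k=3,j=0): S=76.8773, (K−S)⁺=20.7327, hold=21.7337 ⇒ V=21.7337 continue | (k=3,j=1): S=113.4892, (K−S)⁺=0.0000, hold=5.6200 ⇒ V=5.6200 continue | (k=3,j=2): S=167.5371, (K−S)⁺=0.0000, hold=0.4494 ⇒ V=0.4494 continue | (k=3,j=3): S=247.3246, (K−S)⁺=0.0000, hold=0.0000 ⇒ V=0.0000 continue  boundary S*=-
step 2: (k=2,j=0): S=93.4063, (K−S)⁺=4.2037, hold=13.1337 ⇒ V=13.1337 continue | (k=2,j=1): S=137.8900, (K−S)⁺=0.0000, hold=2.8927 ⇒ V=2.8927 continue | (k=2,j=2): S=203.5585, (K−S)⁺=0.0000, hold=0.2133 ⇒ V=0.2133 continue  boundary S*=-
step 1: (k=1,j=0): S=113.4892, (K−S)⁺=0.0000, hold=7.6842 ⇒ V=7.6842 continue | (k=1,j=1): S=167.5371, (K−S)⁺=0.0000, hold=1.4799 ⇒ V=1.4799 continue  boundary S*=-
step 0: (k=0,j=0): S=137.8900, (K−S)⁺=0.0000, hold=4.3893 ⇒ V=4.3893 continue  boundary S*=-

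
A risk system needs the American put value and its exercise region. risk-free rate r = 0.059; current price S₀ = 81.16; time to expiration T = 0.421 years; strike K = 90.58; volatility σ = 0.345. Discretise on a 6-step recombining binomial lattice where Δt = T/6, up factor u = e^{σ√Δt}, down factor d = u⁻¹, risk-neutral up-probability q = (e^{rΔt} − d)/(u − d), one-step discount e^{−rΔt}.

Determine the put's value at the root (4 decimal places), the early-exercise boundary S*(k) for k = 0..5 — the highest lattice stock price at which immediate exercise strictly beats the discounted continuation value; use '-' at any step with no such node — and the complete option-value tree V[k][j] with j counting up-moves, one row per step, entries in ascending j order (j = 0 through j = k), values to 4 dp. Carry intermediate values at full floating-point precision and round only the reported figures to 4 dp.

price = 12.3472
boundary = - - 67.6027 61.6986 67.6027 74.0718
tree:
12.3472
17.1770 7.6166
22.9773 11.5154 3.7785
28.8814 16.7005 6.4224 1.1641
34.2699 22.9773 10.5583 2.3371 0.0000
39.1877 28.8814 16.5082 4.6921 0.0000 0.0000
43.6761 34.2699 22.9773 9.4200 0.0000 0.0000 0.0000

Δt=0.07017  u=1.09569  d=0.91266  q=0.49983  discount=0.99587
step 6 (expiry): payoffs max(K−S,0) = 43.6761 34.2699 22.9773 9.4200 0.0000 0.0000 0.0000
step 5: (k=5,j=0): S=51.3923, (K−S)⁺=39.1877, hold=38.8135 ⇒ V=39.1877 exercise | (k=5,j=1): S=61.6986, (K−S)⁺=28.8814, hold=28.5072 ⇒ V=28.8814 exercise | (k=5,j=2): S=74.0718, (K−S)⁺=16.5082, hold=16.1339 ⇒ V=16.5082 exercise | (k=5,j=3): S=88.9264, (K−S)⁺=1.6536, hold=4.6921 ⇒ V=4.6921 continue | (k=5,j=4): S=106.7600, (K−S)⁺=0.0000, hold=0.0000 ⇒ V=0.0000 continue | (k=5,j=5): S=128.1700, (K−S)⁺=0.0000, hold=0.0000 ⇒ V=0.0000 continue  boundary S*=74.0718
step 4: (k=4,j=0): S=56.3101, (K−S)⁺=34.2699, hold=33.8957 ⇒ V=34.2699 exercise | (k=4,j=1): S=67.6027, (K−S)⁺=22.9773, hold=22.6031 ⇒ V=22.9773 exercise | (k=4,j=2): S=81.1600, (K−S)⁺=9.4200, hold=10.5583 ⇒ V=10.5583 continue | (k=4,j=3): S=97.4361, (K−S)⁺=0.0000, hold=2.3371 ⇒ V=2.3371 continue | (k=4,j=4): S=116.9762, (K−S)⁺=0.0000, hold=0.0000 ⇒ V=0.0000 continue  boundary S*=67.6027
step 3: (k=3,j=0): S=61.6986, (K−S)⁺=28.8814, hold=28.5072 ⇒ V=28.8814 exercise | (k=3,j=1): S=74.0718, (K−S)⁺=16.5082, hold=16.7005 ⇒ V=16.7005 continue | (k=3,j=2): S=88.9264, (K−S)⁺=1.6536, hold=6.4224 ⇒ V=6.4224 continue | (k=3,j=3): S=106.7600, (K−S)⁺=0.0000, hold=1.1641 ⇒ V=1.1641 continue  boundary S*=61.6986
step 2: (k=2,j=0): S=67.6027, (K−S)⁺=22.9773, hold=22.6988 ⇒ V=22.9773 exercise | (k=2,j=1): S=81.1600, (K−S)⁺=9.4200, hold=11.5154 ⇒ V=11.5154 continue | (k=2,j=2): S=97.4361, (K−S)⁺=0.0000, hold=3.7785 ⇒ V=3.7785 continue  boundary S*=67.6027
step 1: (k=1,j=0): S=74.0718, (K−S)⁺=16.5082, hold=17.1770 ⇒ V=17.1770 continue | (k=1,j=1): S=88.9264, (K−S)⁺=1.6536, hold=7.6166 ⇒ V=7.6166 continue  boundary S*=-
step 0: (k=0,j=0): S=81.1600, (K−S)⁺=9.4200, hold=12.3472 ⇒ V=12.3472 continue  boundary S*=-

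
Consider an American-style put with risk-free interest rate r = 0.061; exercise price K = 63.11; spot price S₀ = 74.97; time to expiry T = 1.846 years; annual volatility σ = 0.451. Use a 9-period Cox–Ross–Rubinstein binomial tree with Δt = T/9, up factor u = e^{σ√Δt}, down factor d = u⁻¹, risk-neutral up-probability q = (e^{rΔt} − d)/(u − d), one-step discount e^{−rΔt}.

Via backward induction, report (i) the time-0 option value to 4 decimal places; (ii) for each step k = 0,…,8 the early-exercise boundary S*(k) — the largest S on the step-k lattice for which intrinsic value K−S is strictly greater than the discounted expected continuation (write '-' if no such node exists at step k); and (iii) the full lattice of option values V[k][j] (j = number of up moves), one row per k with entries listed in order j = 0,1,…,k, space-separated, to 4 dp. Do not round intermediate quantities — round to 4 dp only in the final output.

price = 8.6234
boundary = - - - - 33.1178 26.9995 33.1178 40.6226 49.8281
tree:
8.6234
12.3130 4.8482
17.1105 7.4331 2.1719
23.0508 11.1170 3.6329 0.6445
29.9922 16.1276 5.9745 1.1886 0.0713
36.1105 22.5246 9.6129 2.1854 0.1387 0.0000
41.0986 29.9922 15.0169 4.0043 0.2700 0.0000 0.0000
45.1651 36.1105 22.4874 7.3089 0.5254 0.0000 0.0000 0.0000
48.4803 41.0986 29.9922 13.2819 1.0227 0.0000 0.0000 0.0000 0.0000
51.1831 45.1651 36.1105 22.4874 1.9903 0.0000 0.0000 0.0000 0.0000 0.0000

params: Δt=0.20511 u=1.22661 d=0.81526 q=0.47972 e^(-rΔt)=0.98757
t_9 payoffs: 51.1831 45.1651 36.1105 22.4874 1.9903 0.0000 0.0000 0.0000 0.0000 0.0000
t_8: node(8,0) S=14.6297 payoff=48.4803 vs cont=47.6956 → 48.4803 [stop]  node(8,1) S=22.0114 payoff=41.0986 vs cont=40.3139 → 41.0986 [stop]  node(8,2) S=33.1178 payoff=29.9922 vs cont=29.2075 → 29.9922 [stop]  node(8,3) S=49.8281 payoff=13.2819 vs cont=12.4972 → 13.2819 [stop]  node(8,4) S=74.9700 payoff=0.0000 vs cont=1.0227 → 1.0227 [wait]  node(8,5) S=112.7978 payoff=0.0000 vs cont=0.0000 → 0.0000 [wait]  node(8,6) S=169.7124 payoff=0.0000 vs cont=0.0000 → 0.0000 [wait]  node(8,7) S=255.3445 payoff=0.0000 vs cont=0.0000 → 0.0000 [wait]  node(8,8) S=384.1842 payoff=0.0000 vs cont=0.0000 → 0.0000 [wait]  ⇒ S*(8)=49.8281
t_7: node(7,0) S=17.9449 payoff=45.1651 vs cont=44.3804 → 45.1651 [stop]  node(7,1) S=26.9995 payoff=36.1105 vs cont=35.3258 → 36.1105 [stop]  node(7,2) S=40.6226 payoff=22.4874 vs cont=21.7027 → 22.4874 [stop]  node(7,3) S=61.1197 payoff=1.9903 vs cont=7.3089 → 7.3089 [wait]  node(7,4) S=91.9590 payoff=0.0000 vs cont=0.5254 → 0.5254 [wait]  node(7,5) S=138.3589 payoff=0.0000 vs cont=0.0000 → 0.0000 [wait]  node(7,6) S=208.1709 payoff=0.0000 vs cont=0.0000 → 0.0000 [wait]  node(7,7) S=313.2081 payoff=0.0000 vs cont=0.0000 → 0.0000 [wait]  ⇒ S*(7)=40.6226
t_6: node(6,0) S=22.0114 payoff=41.0986 vs cont=40.3139 → 41.0986 [stop]  node(6,1) S=33.1178 payoff=29.9922 vs cont=29.2075 → 29.9922 [stop]  node(6,2) S=49.8281 payoff=13.2819 vs cont=15.0169 → 15.0169 [wait]  node(6,3) S=74.9700 payoff=0.0000 vs cont=4.0043 → 4.0043 [wait]  node(6,4) S=112.7978 payoff=0.0000 vs cont=0.2700 → 0.2700 [wait]  node(6,5) S=169.7124 payoff=0.0000 vs cont=0.0000 → 0.0000 [wait]  node(6,6) S=255.3445 payoff=0.0000 vs cont=0.0000 → 0.0000 [wait]  ⇒ S*(6)=33.1178
t_5: node(5,0) S=26.9995 payoff=36.1105 vs cont=35.3258 → 36.1105 [stop]  node(5,1) S=40.6226 payoff=22.4874 vs cont=22.5246 → 22.5246 [wait]  node(5,2) S=61.1197 payoff=1.9903 vs cont=9.6129 → 9.6129 [wait]  node(5,3) S=91.9590 payoff=0.0000 vs cont=2.1854 → 2.1854 [wait]  node(5,4) S=138.3589 payoff=0.0000 vs cont=0.1387 → 0.1387 [wait]  node(5,5) S=208.1709 payoff=0.0000 vs cont=0.0000 → 0.0000 [wait]  ⇒ S*(5)=26.9995
t_4: node(4,0) S=33.1178 payoff=29.9922 vs cont=29.2252 → 29.9922 [stop]  node(4,1) S=49.8281 payoff=13.2819 vs cont=16.1276 → 16.1276 [wait]  node(4,2) S=74.9700 payoff=0.0000 vs cont=5.9745 → 5.9745 [wait]  node(4,3) S=112.7978 payoff=0.0000 vs cont=1.1886 → 1.1886 [wait]  node(4,4) S=169.7124 payoff=0.0000 vs cont=0.0713 → 0.0713 [wait]  ⇒ S*(4)=33.1178
t_3: node(3,0) S=40.6226 payoff=22.4874 vs cont=23.0508 → 23.0508 [wait]  node(3,1) S=61.1197 payoff=1.9903 vs cont=11.1170 → 11.1170 [wait]  node(3,2) S=91.9590 payoff=0.0000 vs cont=3.6329 → 3.6329 [wait]  node(3,3) S=138.3589 payoff=0.0000 vs cont=0.6445 → 0.6445 [wait]  ⇒ S*(3)=-
t_2: node(2,0) S=49.8281 payoff=13.2819 vs cont=17.1105 → 17.1105 [wait]  node(2,1) S=74.9700 payoff=0.0000 vs cont=7.4331 → 7.4331 [wait]  node(2,2) S=112.7978 payoff=0.0000 vs cont=2.1719 → 2.1719 [wait]  ⇒ S*(2)=-
t_1: node(1,0) S=61.1197 payoff=1.9903 vs cont=12.3130 → 12.3130 [wait]  node(1,1) S=91.9590 payoff=0.0000 vs cont=4.8482 → 4.8482 [wait]  ⇒ S*(1)=-
t_0: node(0,0) S=74.9700 payoff=0.0000 vs cont=8.6234 → 8.6234 [wait]  ⇒ S*(0)=-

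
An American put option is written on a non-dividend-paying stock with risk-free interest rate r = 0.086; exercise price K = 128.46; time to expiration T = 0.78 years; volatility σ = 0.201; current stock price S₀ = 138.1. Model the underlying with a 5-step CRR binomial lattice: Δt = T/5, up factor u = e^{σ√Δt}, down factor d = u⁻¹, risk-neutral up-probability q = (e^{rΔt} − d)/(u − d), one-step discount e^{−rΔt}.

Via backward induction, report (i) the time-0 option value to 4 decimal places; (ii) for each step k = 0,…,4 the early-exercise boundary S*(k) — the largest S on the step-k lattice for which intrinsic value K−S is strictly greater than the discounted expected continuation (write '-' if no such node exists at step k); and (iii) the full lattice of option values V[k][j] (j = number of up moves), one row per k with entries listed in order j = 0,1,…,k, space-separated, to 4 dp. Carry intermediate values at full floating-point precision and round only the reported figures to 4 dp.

params: Δt=0.15600 u=1.08262 d=0.92368 q=0.56514 e^(-rΔt)=0.98667
t_5 payoffs: 35.6054 19.6273 0.8997 0.0000 0.0000 0.0000
t_4: node(4,0) S=100.5267 payoff=27.9333 vs cont=26.2214 → 27.9333 [stop]  node(4,1) S=117.8250 payoff=10.6350 vs cont=8.9231 → 10.6350 [stop]  node(4,2) S=138.1000 payoff=0.0000 vs cont=0.3860 → 0.3860 [wait]  node(4,3) S=161.8638 payoff=0.0000 vs cont=0.0000 → 0.0000 [wait]  node(4,4) S=189.7168 payoff=0.0000 vs cont=0.0000 → 0.0000 [wait]  ⇒ S*(4)=117.8250
t_3: node(3,0) S=108.8327 payoff=19.6273 vs cont=17.9154 → 19.6273 [stop]  node(3,1) S=127.5603 payoff=0.8997 vs cont=4.7783 → 4.7783 [wait]  node(3,2) S=149.5105 payoff=0.0000 vs cont=0.1656 → 0.1656 [wait]  node(3,3) S=175.2378 payoff=0.0000 vs cont=0.0000 → 0.0000 [wait]  ⇒ S*(3)=108.8327
t_2: node(2,0) S=117.8250 payoff=10.6350 vs cont=11.0858 → 11.0858 [wait]  node(2,1) S=138.1000 payoff=0.0000 vs cont=2.1426 → 2.1426 [wait]  node(2,2) S=161.8638 payoff=0.0000 vs cont=0.0711 → 0.0711 [wait]  ⇒ S*(2)=-
t_1: node(1,0) S=127.5603 payoff=0.8997 vs cont=5.9513 → 5.9513 [wait]  node(1,1) S=149.5105 payoff=0.0000 vs cont=0.9589 → 0.9589 [wait]  ⇒ S*(1)=-
t_0: node(0,0) S=138.1000 payoff=0.0000 vs cont=3.0882 → 3.0882 [wait]  ⇒ S*(0)=-

price = 3.0882
boundary = - - - 108.8327 117.8250
tree:
3.0882
5.9513 0.9589
11.0858 2.1426 0.0711
19.6273 4.7783 0.1656 0.0000
27.9333 10.6350 0.3860 0.0000 0.0000
35.6054 19.6273 0.8997 0.0000 0.0000 0.0000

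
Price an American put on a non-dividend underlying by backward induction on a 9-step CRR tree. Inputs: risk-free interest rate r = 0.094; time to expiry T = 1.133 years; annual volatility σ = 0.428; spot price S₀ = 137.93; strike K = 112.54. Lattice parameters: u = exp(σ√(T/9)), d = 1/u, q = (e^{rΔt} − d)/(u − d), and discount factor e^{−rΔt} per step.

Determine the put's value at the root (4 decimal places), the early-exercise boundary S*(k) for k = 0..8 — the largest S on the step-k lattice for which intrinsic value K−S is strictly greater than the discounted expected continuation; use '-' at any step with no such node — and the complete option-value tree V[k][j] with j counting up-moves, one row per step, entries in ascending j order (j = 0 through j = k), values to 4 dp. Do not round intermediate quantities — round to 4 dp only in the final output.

price = 8.3612
boundary = - - - - 75.1371 64.5511 75.1371 87.4592 75.1371
tree:
8.3612
12.7190 4.2220
18.8334 6.9349 1.6218
27.0259 11.1258 2.9280 0.3600
37.4029 17.3386 5.2058 0.7303 0.0000
47.9889 26.0574 9.0717 1.4813 0.0000 0.0000
57.0835 37.4029 15.3831 3.0049 0.0000 0.0000 0.0000
64.8968 47.9889 25.0808 6.0954 0.0000 0.0000 0.0000 0.0000
71.6092 57.0835 37.4029 12.3643 0.0000 0.0000 0.0000 0.0000 0.0000
77.3759 64.8968 47.9889 25.0808 0.0000 0.0000 0.0000 0.0000 0.0000 0.0000

Δt=0.12589, u=1.16399, d=0.85911, q=0.50115, disc=e^(-rΔt)=0.98824
k=9 terminal: V=max(K-S,0) → 77.3759 64.8968 47.9889 25.0808 0.0000 0.0000 0.0000 0.0000 0.0000 0.0000
k=8: j=0 S=40.9308 intr=71.6092 cont=70.2853 V=71.6092[EX]; j=1 S=55.4565 intr=57.0835 cont=55.7596 V=57.0835[EX]; j=2 S=75.1371 intr=37.4029 cont=36.0790 V=37.4029[EX]; j=3 S=101.8021 intr=10.7379 cont=12.3643 V=12.3643[hold]; j=4 S=137.9300 intr=0.0000 cont=0.0000 V=0.0000[hold]; j=5 S=186.8792 intr=0.0000 cont=0.0000 V=0.0000[hold]; j=6 S=253.1996 intr=0.0000 cont=0.0000 V=0.0000[hold]; j=7 S=343.0561 intr=0.0000 cont=0.0000 V=0.0000[hold]; j=8 S=464.8012 intr=0.0000 cont=0.0000 V=0.0000[hold]  S*(8)=75.1371
k=7: j=0 S=47.6432 intr=64.8968 cont=63.5729 V=64.8968[EX]; j=1 S=64.5511 intr=47.9889 cont=46.6650 V=47.9889[EX]; j=2 S=87.4592 intr=25.0808 cont=24.5624 V=25.0808[EX]; j=3 S=118.4971 intr=0.0000 cont=6.0954 V=6.0954[hold]; j=4 S=160.5498 intr=0.0000 cont=0.0000 V=0.0000[hold]; j=5 S=217.5264 intr=0.0000 cont=0.0000 V=0.0000[hold]; j=6 S=294.7230 intr=0.0000 cont=0.0000 V=0.0000[hold]; j=7 S=399.3155 intr=0.0000 cont=0.0000 V=0.0000[hold]  S*(7)=87.4592
k=6: j=0 S=55.4565 intr=57.0835 cont=55.7596 V=57.0835[EX]; j=1 S=75.1371 intr=37.4029 cont=36.0790 V=37.4029[EX]; j=2 S=101.8021 intr=10.7379 cont=15.3831 V=15.3831[hold]; j=3 S=137.9300 intr=0.0000 cont=3.0049 V=3.0049[hold]; j=4 S=186.8792 intr=0.0000 cont=0.0000 V=0.0000[hold]; j=5 S=253.1996 intr=0.0000 cont=0.0000 V=0.0000[hold]; j=6 S=343.0561 intr=0.0000 cont=0.0000 V=0.0000[hold]  S*(6)=75.1371
k=5: j=0 S=64.5511 intr=47.9889 cont=46.6650 V=47.9889[EX]; j=1 S=87.4592 intr=25.0808 cont=26.0574 V=26.0574[hold]; j=2 S=118.4971 intr=0.0000 cont=9.0717 V=9.0717[hold]; j=3 S=160.5498 intr=0.0000 cont=1.4813 V=1.4813[hold]; j=4 S=217.5264 intr=0.0000 cont=0.0000 V=0.0000[hold]; j=5 S=294.7230 intr=0.0000 cont=0.0000 V=0.0000[hold]  S*(5)=64.5511
k=4: j=0 S=75.1371 intr=37.4029 cont=36.5627 V=37.4029[EX]; j=1 S=101.8021 intr=10.7379 cont=17.3386 V=17.3386[hold]; j=2 S=137.9300 intr=0.0000 cont=5.2058 V=5.2058[hold]; j=3 S=186.8792 intr=0.0000 cont=0.7303 V=0.7303[hold]; j=4 S=253.1996 intr=0.0000 cont=0.0000 V=0.0000[hold]  S*(4)=75.1371
k=3: j=0 S=87.4592 intr=25.0808 cont=27.0259 V=27.0259[hold]; j=1 S=118.4971 intr=0.0000 cont=11.1258 V=11.1258[hold]; j=2 S=160.5498 intr=0.0000 cont=2.9280 V=2.9280[hold]; j=3 S=217.5264 intr=0.0000 cont=0.3600 V=0.3600[hold]  S*(3)=-
k=2: j=0 S=101.8021 intr=10.7379 cont=18.8334 V=18.8334[hold]; j=1 S=137.9300 intr=0.0000 cont=6.9349 V=6.9349[hold]; j=2 S=186.8792 intr=0.0000 cont=1.6218 V=1.6218[hold]  S*(2)=-
k=1: j=0 S=118.4971 intr=0.0000 cont=12.7190 V=12.7190[hold]; j=1 S=160.5498 intr=0.0000 cont=4.2220 V=4.2220[hold]  S*(1)=-
k=0: j=0 S=137.9300 intr=0.0000 cont=8.3612 V=8.3612[hold]  S*(0)=-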